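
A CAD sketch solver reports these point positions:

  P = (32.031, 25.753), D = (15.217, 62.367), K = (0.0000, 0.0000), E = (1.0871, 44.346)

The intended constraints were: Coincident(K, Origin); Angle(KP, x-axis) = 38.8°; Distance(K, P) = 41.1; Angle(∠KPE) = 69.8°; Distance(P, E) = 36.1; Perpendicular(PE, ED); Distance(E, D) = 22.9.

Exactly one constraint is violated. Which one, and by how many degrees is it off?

Perpendicular(PE, ED) — off by 7.10°.

K = (0.00, 0.00) ✓; KP at 38.80° ✓; |KP| = 41.10 ✓; ∠KPE = 69.80° ✓; |PE| = 36.10 ✓; ∠(PE, ED) = 97.10° ✗; |ED| = 22.90 ✓.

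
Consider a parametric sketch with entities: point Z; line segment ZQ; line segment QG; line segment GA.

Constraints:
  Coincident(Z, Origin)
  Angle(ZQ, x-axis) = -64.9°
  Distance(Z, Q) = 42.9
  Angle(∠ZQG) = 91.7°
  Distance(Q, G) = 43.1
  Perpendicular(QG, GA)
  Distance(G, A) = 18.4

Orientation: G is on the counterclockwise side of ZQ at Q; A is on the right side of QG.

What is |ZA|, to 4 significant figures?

75.66

Z is at the origin; ZQ runs at -64.9° with length 42.9, so Q = 42.9·(cos -64.9°, sin -64.9°) = (18.20, -38.85). ∠ZQG = 91.7°, so QG runs at -64.9° + (180° − 91.7°) = 23.40° from the x-axis; with |QG| = 43.1, G = Q + 43.1·(cos 23.40°, sin 23.40°) = (57.75, -21.73). The perpendicularity gives GA at right angles to QG; with |GA| = 18.4 on the right of QG, A = G + 18.4·(0.3971, -0.9178) = (65.06, -38.62). Then |ZA| = |A − Z| = 75.66.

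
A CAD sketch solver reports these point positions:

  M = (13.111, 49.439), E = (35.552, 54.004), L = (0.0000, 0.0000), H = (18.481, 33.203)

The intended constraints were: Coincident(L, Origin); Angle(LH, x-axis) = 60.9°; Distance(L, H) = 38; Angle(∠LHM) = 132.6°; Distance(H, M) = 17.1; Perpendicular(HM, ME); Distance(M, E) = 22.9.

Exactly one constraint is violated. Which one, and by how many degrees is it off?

Perpendicular(HM, ME) — off by 6.80°.

L = (0.00, 0.00) ✓; LH at 60.90° ✓; |LH| = 38.00 ✓; ∠LHM = 132.6° ✓; |HM| = 17.10 ✓; ∠(HM, ME) = 96.80° ✗; |ME| = 22.90 ✓.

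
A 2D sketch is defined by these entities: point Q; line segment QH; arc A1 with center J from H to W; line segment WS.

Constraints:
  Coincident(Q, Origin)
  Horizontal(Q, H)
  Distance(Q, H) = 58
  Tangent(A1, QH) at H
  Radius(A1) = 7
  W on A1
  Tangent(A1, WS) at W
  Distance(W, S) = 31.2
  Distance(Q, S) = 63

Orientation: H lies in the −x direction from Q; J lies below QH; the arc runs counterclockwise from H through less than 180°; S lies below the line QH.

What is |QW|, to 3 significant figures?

65.0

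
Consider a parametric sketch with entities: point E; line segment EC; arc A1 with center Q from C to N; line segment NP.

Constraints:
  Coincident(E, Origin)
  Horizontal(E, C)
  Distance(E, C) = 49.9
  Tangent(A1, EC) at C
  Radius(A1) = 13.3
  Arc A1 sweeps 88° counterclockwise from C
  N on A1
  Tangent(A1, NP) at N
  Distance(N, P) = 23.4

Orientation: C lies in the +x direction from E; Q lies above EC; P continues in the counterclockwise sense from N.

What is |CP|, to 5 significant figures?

38.872

E is at the origin; EC is horizontal with |EC| = 49.9 and C on the +x side, so C = (49.900, 0.0000). A1 meets EC tangentially, so QC is at right angles to EC, so Q = C + (0, 13.3) = (49.900, 13.300). On A1, C sits at bearing -90° from Q; an 88° counterclockwise sweep puts N at bearing -2°, so N = Q + 13.3·(cos -2°, sin -2°) = (63.192, 12.836). Tangency of A1 to NP means the radius QN is perpendicular to NP, so NP runs along (−sin -2°, cos -2°); with |NP| = 23.4, P = (64.009, 36.222). Then |CP| = |P − C| = 38.872.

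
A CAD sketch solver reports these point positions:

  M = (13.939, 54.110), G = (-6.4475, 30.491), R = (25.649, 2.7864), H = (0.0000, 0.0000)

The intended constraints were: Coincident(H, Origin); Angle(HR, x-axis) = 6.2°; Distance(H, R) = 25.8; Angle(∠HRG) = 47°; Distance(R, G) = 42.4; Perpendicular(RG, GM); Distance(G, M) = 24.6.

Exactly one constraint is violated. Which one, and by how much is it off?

Distance(G, M) = 24.6 — off by 6.60.

H = (0.00, 0.00) ✓; HR at 6.200° ✓; |HR| = 25.80 ✓; ∠HRG = 47.00° ✓; |RG| = 42.40 ✓; ∠(RG, GM) = 90.00° ✓; |GM| = 31.20 ✗.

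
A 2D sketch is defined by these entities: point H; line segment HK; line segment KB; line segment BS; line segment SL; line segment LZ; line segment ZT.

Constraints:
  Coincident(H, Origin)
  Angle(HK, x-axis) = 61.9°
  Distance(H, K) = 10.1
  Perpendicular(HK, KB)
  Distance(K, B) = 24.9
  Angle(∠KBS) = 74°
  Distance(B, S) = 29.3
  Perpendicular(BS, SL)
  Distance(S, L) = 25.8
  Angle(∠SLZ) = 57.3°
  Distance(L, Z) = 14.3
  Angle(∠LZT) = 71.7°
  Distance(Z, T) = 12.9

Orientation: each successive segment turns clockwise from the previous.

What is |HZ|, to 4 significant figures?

3.154

BS is perpendicular to SL, so SL runs at 135.9°; with |SL| = 25.8, L = (-12.20, -5.905). ∠SLZ = 57.3° gives LZ at 13.20° from the x-axis; with |LZ| = 14.3, Z = (1.726, -2.640). Then |HZ| = |Z − H| = 3.154.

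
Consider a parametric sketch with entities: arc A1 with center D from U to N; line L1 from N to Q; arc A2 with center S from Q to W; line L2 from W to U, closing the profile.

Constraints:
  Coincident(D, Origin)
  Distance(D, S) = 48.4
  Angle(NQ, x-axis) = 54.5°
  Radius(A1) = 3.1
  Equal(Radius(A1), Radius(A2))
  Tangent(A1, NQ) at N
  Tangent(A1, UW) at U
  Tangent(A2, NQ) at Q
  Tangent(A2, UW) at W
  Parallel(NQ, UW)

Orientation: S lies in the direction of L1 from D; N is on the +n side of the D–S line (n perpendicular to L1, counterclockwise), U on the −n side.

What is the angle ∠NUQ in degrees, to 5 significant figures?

82.700°

The slot axis is L1's direction at 54.5°, so u = (cos 54.5°, sin 54.5°) = (0.58070, 0.81412) and n = (−sin 54.5°, cos 54.5°) = (-0.81412, 0.58070). D is at the origin and S lies 48.4 along u from D, so S = 48.4·u = (28.106, 39.403). Tangency of A1 to both parallel lines with radius 3.1 puts N and U at D ± 3.1·n: N = (-2.5238, 1.8002), U = (2.5238, -1.8002). Equal radii place Q and W the same way about S: Q = S + 3.1·n = (25.582, 41.203), W = S − 3.1·n = (30.630, 37.603). Then cos ∠NUQ = UN·UQ / (|UN||UQ|), giving 82.700°.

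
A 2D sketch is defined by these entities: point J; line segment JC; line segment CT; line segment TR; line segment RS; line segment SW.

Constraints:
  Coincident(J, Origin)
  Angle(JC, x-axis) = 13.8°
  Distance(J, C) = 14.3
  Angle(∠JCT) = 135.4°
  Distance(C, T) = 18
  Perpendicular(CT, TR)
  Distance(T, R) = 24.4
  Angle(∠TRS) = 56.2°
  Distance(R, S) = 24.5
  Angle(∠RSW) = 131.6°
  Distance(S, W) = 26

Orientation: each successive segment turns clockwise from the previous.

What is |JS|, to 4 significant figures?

7.857

J is at the origin; JC runs at 13.8° with length 14.3, so C = (13.89, 3.411). ∠JCT = 135.4° gives CT at -30.80° from the x-axis; with |CT| = 18.0, T = (29.35, -5.806). The perpendicularity gives TR at right angles to CT, so TR runs at -120.8°; with |TR| = 24.4, R = (16.85, -26.76). ∠TRS = 56.2° gives RS at 115.4° from the x-axis; with |RS| = 24.5, S = (6.346, -4.633). Then |JS| = |S − J| = 7.857.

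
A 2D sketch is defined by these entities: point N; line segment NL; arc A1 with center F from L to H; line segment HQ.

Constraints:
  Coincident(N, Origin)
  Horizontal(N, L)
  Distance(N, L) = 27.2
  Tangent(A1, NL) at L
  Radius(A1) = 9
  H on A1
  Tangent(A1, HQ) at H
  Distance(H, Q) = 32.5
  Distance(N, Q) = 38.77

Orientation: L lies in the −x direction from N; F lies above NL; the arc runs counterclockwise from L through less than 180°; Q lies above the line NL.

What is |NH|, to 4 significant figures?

19.66

N is at the origin; N and L share the same y with |NL| = 27.2 and L on the −x side, so L = (-27.20, 0.000). The tangent condition forces FL to be normal to NL, so F = L + (0, 9) = (-27.20, 9.000). Since FH ⟂ HQ (tangency), |FQ| = √(9.0² + 32.5²) = 33.72 regardless of where H sits on A1. So Q lies on both circle(N, 38.77) and circle(F, 33.72); the above-NL intersection is Q = (-9.366, 37.62). H is the foot of the tangent from Q: H = (-18.57, 6.452).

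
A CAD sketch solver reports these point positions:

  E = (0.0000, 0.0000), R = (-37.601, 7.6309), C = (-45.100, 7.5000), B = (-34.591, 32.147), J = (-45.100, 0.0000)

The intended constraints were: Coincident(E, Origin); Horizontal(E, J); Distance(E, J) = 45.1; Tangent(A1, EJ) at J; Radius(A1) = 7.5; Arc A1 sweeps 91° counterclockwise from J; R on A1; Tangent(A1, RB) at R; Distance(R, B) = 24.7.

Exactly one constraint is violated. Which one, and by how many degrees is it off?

Tangent(A1, RB) at R — off by 8.00°.

E = (0.00, 0.00) ✓; E.y = 0.00, J.y = 0.00 ✓; |EJ| = 45.10 ✓; ∠(CJ, JE) = 90.00° ✓; |CJ| = 7.500 ✓; bearing(C→R) − bearing(C→J) = 91.00° ✓; |CR| = 7.500 ✓; ∠(CR, RB) = 98.00° ✗; |RB| = 24.70 ✓.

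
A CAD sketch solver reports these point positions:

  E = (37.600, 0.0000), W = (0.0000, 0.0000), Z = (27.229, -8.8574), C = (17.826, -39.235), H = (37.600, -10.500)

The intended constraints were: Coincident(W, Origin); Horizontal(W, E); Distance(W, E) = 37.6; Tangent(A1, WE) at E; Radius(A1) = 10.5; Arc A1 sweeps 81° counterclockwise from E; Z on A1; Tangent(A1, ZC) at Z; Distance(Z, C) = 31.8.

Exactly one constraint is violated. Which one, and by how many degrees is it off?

Tangent(A1, ZC) at Z — off by 8.20°.

W = (0.00, 0.00) ✓; W.y = 0.00, E.y = 0.00 ✓; |WE| = 37.60 ✓; ∠(HE, EW) = 90.00° ✓; |HE| = 10.50 ✓; bearing(H→Z) − bearing(H→E) = 81.00° ✓; |HZ| = 10.50 ✓; ∠(HZ, ZC) = 98.20° ✗; |ZC| = 31.80 ✓.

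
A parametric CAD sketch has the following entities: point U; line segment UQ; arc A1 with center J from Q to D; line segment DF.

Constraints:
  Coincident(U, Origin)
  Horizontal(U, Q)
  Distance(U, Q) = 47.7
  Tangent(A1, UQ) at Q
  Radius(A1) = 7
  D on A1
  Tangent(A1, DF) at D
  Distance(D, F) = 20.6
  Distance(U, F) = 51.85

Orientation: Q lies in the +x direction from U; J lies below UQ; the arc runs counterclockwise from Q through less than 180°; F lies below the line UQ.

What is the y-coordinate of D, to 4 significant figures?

-7.906

U is at the origin; UQ is horizontal with |UQ| = 47.7 and Q on the +x side, so Q = (47.70, 0.000). Tangency of A1 to UQ means the radius JQ is perpendicular to UQ, so J = Q + (0, -7) = (47.70, -7.000). Since JD ⟂ DF (tangency), |JF| = √(7.0² + 20.6²) = 21.76 regardless of where D sits on A1. So F lies on both circle(U, 51.85) and circle(J, 21.76); the below-UQ intersection is F = (43.42, -28.33). D is the foot of the tangent from F: D = (40.76, -7.906).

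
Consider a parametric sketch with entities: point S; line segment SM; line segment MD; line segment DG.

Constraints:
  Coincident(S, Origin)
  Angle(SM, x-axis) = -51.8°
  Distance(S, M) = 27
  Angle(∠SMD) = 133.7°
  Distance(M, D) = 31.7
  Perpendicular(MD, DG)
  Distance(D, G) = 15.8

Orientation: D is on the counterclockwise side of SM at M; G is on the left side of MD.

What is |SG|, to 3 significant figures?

50.5

∠SMD = 133.7°, so MD runs at -51.8° + (180° − 133.7°) = -5.50° from the x-axis; with |MD| = 31.7, D = M + 31.7·(cos -5.50°, sin -5.50°) = (48.3, -24.3). MD ⟂ DG; with |DG| = 15.8 on the left of MD, G = D + 15.8·(0.0958, 0.995) = (49.8, -8.53). Then |SG| = |G − S| = 50.5.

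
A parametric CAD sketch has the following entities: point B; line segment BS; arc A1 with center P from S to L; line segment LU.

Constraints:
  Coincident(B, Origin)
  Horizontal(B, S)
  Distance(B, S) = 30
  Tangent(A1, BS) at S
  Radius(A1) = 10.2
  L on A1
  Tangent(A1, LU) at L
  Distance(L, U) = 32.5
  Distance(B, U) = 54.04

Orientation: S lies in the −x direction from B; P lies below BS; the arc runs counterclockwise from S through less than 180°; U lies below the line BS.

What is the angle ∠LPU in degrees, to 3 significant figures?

72.6°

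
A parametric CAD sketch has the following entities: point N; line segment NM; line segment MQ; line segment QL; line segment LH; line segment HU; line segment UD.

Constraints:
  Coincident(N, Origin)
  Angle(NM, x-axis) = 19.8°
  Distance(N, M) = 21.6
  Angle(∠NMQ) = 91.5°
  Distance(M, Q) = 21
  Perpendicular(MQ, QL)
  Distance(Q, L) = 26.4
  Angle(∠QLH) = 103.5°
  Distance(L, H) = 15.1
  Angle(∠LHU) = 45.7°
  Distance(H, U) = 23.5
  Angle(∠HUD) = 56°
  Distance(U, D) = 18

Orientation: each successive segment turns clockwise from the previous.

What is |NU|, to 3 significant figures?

22.3

N is at the origin; NM runs at 19.8° with length 21.6, so M = (20.3, 7.32). ∠NMQ = 91.5° gives MQ at -68.7° from the x-axis; with |MQ| = 21.0, Q = (28.0, -12.2). MQ ⟂ QL, so QL runs at -159°; with |QL| = 26.4, L = (3.35, -21.8). ∠QLH = 103.5° gives LH at 125° from the x-axis; with |LH| = 15.1, H = (-5.26, -9.44). ∠LHU = 45.7° gives HU at -9.50° from the x-axis; with |HU| = 23.5, U = (17.9, -13.3). Then |NU| = |U − N| = 22.3.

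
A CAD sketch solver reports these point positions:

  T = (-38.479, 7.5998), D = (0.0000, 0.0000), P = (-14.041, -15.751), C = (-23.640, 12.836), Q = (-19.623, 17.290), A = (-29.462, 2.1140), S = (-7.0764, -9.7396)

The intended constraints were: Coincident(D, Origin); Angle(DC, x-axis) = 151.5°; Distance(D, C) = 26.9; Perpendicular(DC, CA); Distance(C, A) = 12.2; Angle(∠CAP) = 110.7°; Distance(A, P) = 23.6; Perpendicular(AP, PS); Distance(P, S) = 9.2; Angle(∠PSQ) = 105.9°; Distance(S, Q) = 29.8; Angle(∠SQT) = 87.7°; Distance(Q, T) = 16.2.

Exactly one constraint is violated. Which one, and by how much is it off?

Distance(Q, T) = 16.2 — off by 5.00.

D = (0.00, 0.00) ✓; DC at 151.5° ✓; |DC| = 26.90 ✓; ∠(DC, CA) = 90.00° ✓; |CA| = 12.20 ✓; ∠CAP = 110.7° ✓; |AP| = 23.60 ✓; ∠(AP, PS) = 90.00° ✓; |PS| = 9.200 ✓; ∠PSQ = 105.9° ✓; |SQ| = 29.80 ✓; ∠SQT = 87.70° ✓; |QT| = 21.20 ✗.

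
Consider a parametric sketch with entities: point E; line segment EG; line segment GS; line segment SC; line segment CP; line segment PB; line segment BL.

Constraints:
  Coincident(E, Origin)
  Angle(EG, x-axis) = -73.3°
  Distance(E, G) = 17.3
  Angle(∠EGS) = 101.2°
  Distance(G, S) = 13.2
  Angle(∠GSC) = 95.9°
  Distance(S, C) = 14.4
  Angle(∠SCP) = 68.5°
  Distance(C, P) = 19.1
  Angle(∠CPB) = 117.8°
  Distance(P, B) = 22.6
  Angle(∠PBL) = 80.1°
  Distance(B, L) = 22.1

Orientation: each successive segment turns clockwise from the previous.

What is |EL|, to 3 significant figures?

35.1

E is at the origin; EG runs at -73.3° with length 17.3, so G = (4.97, -16.6). ∠EGS = 101.2° gives GS at -152° from the x-axis; with |GS| = 13.2, S = (-6.69, -22.7). ∠GSC = 95.9° gives SC at 124° from the x-axis; with |SC| = 14.4, C = (-14.7, -10.8). ∠SCP = 68.5° gives CP at 12.3° from the x-axis; with |CP| = 19.1, P = (3.96, -6.71). ∠CPB = 117.8° gives PB at -49.9° from the x-axis; with |PB| = 22.6, B = (18.5, -24.0). ∠PBL = 80.1° gives BL at -150° from the x-axis; with |BL| = 22.1, L = (-0.587, -35.1). Then |EL| = |L − E| = 35.1.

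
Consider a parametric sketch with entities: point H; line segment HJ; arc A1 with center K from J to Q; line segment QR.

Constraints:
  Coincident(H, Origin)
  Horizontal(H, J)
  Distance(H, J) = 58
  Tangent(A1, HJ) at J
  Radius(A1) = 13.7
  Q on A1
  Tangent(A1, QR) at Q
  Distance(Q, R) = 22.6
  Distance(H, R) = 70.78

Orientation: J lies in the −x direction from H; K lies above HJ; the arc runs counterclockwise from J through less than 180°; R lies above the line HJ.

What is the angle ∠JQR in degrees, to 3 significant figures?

119°

H is at the origin; H and J share the same y with |HJ| = 58.0 and J on the −x side, so J = (-58.0, 0.00). A1 meets HJ tangentially, so KJ is at right angles to HJ, so K = J + (0, 13.7) = (-58.0, 13.7). Since KQ ⟂ QR (tangency), |KR| = √(13.7² + 22.6²) = 26.4 regardless of where Q sits on A1. So R lies on both circle(H, 70.78) and circle(K, 26.4); the above-HJ intersection is R = (-58.3, 40.1). Q is the foot of the tangent from R: Q = (-46.4, 20.9).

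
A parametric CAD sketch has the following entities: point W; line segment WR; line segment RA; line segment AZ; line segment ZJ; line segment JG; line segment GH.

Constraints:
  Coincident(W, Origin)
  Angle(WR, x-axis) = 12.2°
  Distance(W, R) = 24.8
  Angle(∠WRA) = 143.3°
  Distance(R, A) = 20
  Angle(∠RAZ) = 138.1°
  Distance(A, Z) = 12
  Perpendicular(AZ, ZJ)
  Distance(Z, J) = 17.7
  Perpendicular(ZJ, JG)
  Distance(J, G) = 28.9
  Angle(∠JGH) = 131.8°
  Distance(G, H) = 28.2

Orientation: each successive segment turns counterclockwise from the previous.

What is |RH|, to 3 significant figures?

26.7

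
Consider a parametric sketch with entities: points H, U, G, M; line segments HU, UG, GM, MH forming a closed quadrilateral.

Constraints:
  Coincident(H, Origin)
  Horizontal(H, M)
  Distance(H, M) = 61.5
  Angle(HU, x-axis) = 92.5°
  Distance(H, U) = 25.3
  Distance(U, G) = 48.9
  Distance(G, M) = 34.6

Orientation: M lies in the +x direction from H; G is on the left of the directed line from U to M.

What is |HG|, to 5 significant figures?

56.952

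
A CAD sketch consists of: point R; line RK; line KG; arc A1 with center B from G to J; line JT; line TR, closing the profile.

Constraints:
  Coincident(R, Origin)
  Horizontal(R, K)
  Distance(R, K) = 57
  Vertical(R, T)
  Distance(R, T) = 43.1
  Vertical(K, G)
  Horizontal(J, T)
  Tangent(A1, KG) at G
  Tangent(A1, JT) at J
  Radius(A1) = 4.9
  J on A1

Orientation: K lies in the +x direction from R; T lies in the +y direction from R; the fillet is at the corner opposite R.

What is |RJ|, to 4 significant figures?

67.62

The virtual corner opposite R is at (57.00, 43.10). A1 meets KG tangentially, so BG is at right angles to KG and tangency of A1 to JT means the radius BJ is perpendicular to JT, with radius 4.9, so the center B sits 4.9 in from both sides at B = (52.10, 38.20). That places the tangent points at G = (57.00, 38.20) on KG and J = (52.10, 43.10) on JT. Then |RJ| = |J − R| = 67.62.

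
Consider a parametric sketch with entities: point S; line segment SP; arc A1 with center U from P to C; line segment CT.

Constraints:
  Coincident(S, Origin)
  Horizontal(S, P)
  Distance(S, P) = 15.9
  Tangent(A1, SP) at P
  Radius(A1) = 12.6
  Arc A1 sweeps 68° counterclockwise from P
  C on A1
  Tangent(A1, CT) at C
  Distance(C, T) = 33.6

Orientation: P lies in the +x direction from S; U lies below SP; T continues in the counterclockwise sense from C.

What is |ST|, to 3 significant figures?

39.9

On A1, P sits at bearing 90° from U; a 68° counterclockwise sweep puts C at bearing 158°, so C = U + 12.6·(cos 158°, sin 158°) = (4.22, -7.88). The tangent condition forces UC to be normal to CT, so CT runs along (−sin 158°, cos 158°); with |CT| = 33.6, T = (-8.37, -39.0). Then |ST| = |T − S| = 39.9.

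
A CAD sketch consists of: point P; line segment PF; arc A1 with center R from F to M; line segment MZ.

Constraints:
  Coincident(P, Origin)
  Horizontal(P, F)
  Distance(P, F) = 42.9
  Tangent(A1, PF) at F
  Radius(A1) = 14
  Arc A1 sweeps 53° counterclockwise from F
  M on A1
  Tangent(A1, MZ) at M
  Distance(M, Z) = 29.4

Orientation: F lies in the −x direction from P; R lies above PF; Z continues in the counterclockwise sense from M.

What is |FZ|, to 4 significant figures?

40.96

P is at the origin; P and F share the same y with |PF| = 42.9 and F on the −x side, so F = (-42.90, 0.000). The tangent condition forces RF to be normal to PF, so R = F + (0, 14) = (-42.90, 14.00). On A1, F sits at bearing -90° from R; a 53° counterclockwise sweep puts M at bearing -37°, so M = R + 14.0·(cos -37°, sin -37°) = (-31.72, 5.575). The tangent condition forces RM to be normal to MZ, so MZ runs along (−sin -37°, cos -37°); with |MZ| = 29.4, Z = (-14.03, 29.05). Then |FZ| = |Z − F| = 40.96.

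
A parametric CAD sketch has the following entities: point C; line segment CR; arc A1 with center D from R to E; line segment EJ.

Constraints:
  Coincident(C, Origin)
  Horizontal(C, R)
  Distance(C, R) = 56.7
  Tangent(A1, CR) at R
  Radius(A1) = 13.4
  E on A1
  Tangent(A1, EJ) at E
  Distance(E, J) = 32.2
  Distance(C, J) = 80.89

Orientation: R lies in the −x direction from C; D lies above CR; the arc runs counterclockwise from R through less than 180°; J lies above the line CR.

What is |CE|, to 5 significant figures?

50.902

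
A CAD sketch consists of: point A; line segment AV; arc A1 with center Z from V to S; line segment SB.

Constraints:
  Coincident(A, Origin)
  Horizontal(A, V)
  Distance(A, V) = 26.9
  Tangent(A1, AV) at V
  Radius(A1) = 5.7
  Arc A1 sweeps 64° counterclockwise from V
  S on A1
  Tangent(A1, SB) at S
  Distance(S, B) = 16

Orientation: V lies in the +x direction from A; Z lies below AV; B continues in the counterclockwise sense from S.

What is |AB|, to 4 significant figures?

22.96

A is at the origin; A and V share the same y with |AV| = 26.9 and V on the +x side, so V = (26.90, 0.000). The tangent condition forces ZV to be normal to AV, so Z = V + (0, -5.7) = (26.90, -5.700). On A1, V sits at bearing 90° from Z; a 64° counterclockwise sweep puts S at bearing 154°, so S = Z + 5.7·(cos 154°, sin 154°) = (21.78, -3.201). Since A1 is tangent to SB there, ZS ⟂ SB, so SB runs along (−sin 154°, cos 154°); with |SB| = 16.0, B = (14.76, -17.58). Then |AB| = |B − A| = 22.96.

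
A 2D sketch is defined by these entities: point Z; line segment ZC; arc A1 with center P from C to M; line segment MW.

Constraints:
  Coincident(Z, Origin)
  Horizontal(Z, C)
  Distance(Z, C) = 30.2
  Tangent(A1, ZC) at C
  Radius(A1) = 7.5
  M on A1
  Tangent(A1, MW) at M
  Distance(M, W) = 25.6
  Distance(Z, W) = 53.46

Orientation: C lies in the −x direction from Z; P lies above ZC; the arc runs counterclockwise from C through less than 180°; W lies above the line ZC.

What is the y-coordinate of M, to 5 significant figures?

13.037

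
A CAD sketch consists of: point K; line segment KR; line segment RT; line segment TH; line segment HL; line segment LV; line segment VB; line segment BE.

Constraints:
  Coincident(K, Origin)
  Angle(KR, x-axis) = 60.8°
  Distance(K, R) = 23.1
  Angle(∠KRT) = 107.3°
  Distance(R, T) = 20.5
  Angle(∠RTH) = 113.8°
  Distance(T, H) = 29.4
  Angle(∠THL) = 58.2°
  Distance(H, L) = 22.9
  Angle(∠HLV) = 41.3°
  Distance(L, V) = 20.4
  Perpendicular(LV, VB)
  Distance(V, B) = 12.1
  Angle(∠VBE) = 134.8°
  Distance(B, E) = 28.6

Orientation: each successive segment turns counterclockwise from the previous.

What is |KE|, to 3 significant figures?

44.7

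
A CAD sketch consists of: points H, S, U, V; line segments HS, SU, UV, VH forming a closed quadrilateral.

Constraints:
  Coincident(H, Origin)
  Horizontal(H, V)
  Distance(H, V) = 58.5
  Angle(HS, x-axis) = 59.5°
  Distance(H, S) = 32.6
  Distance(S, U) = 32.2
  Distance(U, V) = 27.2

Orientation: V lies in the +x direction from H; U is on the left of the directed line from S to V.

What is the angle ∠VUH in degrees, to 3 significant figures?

83.8°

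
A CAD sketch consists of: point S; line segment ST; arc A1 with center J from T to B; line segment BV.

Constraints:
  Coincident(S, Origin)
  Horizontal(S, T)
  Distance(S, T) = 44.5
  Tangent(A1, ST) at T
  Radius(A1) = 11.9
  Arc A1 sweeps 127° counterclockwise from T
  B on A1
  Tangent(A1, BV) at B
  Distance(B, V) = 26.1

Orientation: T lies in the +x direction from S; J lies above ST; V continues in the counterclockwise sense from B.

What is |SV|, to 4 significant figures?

55.31

S is at the origin; ST is horizontal with |ST| = 44.5 and T on the +x side, so T = (44.50, 0.000). A1 meets ST tangentially, so JT is at right angles to ST, so J = T + (0, 11.9) = (44.50, 11.90). On A1, T sits at bearing -90° from J; a 127° counterclockwise sweep puts B at bearing 37°, so B = J + 11.9·(cos 37°, sin 37°) = (54.00, 19.06). The tangent condition forces JB to be normal to BV, so BV runs along (−sin 37°, cos 37°); with |BV| = 26.1, V = (38.30, 39.91). Then |SV| = |V − S| = 55.31.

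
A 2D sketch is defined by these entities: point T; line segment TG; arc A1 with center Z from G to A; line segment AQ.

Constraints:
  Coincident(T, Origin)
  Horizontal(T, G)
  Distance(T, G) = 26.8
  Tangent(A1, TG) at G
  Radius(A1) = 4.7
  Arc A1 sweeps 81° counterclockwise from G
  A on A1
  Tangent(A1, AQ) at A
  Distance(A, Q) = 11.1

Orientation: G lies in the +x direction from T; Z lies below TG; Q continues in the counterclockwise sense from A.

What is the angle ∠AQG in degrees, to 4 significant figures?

14.14°

T is at the origin; T and G share the same y with |TG| = 26.8 and G on the +x side, so G = (26.80, 0.000). The tangent condition forces ZG to be normal to TG, so Z = G + (0, -4.7) = (26.80, -4.700). On A1, G sits at bearing 90° from Z; an 81° counterclockwise sweep puts A at bearing 171°, so A = Z + 4.7·(cos 171°, sin 171°) = (22.16, -3.965). A1 meets AQ tangentially, so ZA is at right angles to AQ, so AQ runs along (−sin 171°, cos 171°); with |AQ| = 11.1, Q = (20.42, -14.93). Then cos ∠AQG = QA·QG / (|QA||QG|), giving 14.14°.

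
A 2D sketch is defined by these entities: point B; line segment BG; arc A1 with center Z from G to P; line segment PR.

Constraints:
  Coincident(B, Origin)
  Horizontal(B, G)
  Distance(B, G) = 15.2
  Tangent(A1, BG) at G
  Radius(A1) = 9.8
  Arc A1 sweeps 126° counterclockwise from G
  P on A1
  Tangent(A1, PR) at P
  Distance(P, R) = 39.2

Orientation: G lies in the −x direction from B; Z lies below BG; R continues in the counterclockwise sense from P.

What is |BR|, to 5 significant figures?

47.274

On A1, G sits at bearing 90° from Z; a 126° counterclockwise sweep puts P at bearing 216°, so P = Z + 9.8·(cos 216°, sin 216°) = (-23.128, -15.560). Tangency of A1 to PR means the radius ZP is perpendicular to PR, so PR runs along (−sin 216°, cos 216°); with |PR| = 39.2, R = (-0.087185, -47.274). Then |BR| = |R − B| = 47.274.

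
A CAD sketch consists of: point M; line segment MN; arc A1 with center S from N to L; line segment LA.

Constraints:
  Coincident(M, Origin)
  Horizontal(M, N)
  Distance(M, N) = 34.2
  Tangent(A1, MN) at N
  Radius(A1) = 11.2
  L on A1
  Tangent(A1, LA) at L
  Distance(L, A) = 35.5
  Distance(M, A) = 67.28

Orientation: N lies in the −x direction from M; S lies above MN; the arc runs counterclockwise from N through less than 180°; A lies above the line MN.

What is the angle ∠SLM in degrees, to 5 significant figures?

101.17°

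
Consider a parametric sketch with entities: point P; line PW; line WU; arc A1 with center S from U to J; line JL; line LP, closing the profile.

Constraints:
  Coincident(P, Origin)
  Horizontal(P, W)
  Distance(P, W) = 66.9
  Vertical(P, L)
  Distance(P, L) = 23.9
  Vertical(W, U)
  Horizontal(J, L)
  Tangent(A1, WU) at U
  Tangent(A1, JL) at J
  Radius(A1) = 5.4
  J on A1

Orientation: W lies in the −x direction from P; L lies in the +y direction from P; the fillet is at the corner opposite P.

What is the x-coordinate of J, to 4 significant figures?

-61.50

P is at the origin; PW is horizontal with |PW| = 66.9 and W on the −x side, so W = (-66.90, 0.000). P and L share the same x with |PL| = 23.9 and L on the +y side, so L = (0.000, 23.90). The virtual corner opposite P is at (-66.90, 23.90). Since A1 is tangent to WU there, SU ⟂ WU and the tangent condition forces SJ to be normal to JL, with radius 5.4, so the center S sits 5.4 in from both sides at S = (-61.50, 18.50). That places the tangent points at U = (-66.90, 18.50) on WU and J = (-61.50, 23.90) on JL. So J.x = -61.50.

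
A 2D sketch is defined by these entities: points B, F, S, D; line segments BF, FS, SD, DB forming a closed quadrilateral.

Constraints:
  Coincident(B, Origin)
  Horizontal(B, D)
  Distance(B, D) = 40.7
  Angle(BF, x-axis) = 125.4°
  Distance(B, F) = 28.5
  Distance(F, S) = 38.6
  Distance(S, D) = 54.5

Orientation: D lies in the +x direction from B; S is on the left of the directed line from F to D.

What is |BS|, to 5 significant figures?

49.247

Checks: |FS| = 38.60 ✓; |SD| = 54.50 ✓.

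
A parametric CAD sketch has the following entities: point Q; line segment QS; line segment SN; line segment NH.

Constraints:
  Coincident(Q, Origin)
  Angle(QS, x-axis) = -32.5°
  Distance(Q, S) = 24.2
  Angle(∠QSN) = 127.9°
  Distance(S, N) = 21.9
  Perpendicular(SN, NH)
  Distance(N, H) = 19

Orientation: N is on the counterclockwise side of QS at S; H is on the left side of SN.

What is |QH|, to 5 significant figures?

36.766

∠QSN = 127.9°, so SN runs at -32.5° + (180° − 127.9°) = 19.600° from the x-axis; with |SN| = 21.9, N = S + 21.9·(cos 19.600°, sin 19.600°) = (41.041, -5.6563). SN ⟂ NH; with |NH| = 19.0 on the left of SN, H = N + 19.0·(-0.33545, 0.94206) = (34.668, 12.243). Then |QH| = |H − Q| = 36.766.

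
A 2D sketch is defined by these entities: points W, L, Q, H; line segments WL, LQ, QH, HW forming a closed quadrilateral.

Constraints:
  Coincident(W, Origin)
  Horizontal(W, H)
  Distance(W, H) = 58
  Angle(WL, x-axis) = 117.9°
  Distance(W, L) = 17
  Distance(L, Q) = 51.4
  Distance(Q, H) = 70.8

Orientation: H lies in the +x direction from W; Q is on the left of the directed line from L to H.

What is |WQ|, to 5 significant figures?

61.849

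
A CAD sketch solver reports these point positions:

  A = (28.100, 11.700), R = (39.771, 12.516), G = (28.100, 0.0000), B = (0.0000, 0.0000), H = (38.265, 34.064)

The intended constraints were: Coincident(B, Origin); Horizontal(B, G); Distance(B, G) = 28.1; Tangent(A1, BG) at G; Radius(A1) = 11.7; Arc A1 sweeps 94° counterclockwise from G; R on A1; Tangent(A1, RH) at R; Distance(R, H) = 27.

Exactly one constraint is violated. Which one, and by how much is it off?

Distance(R, H) = 27 — off by 5.40.

B = (0.00, 0.00) ✓; B.y = 0.00, G.y = 0.00 ✓; |BG| = 28.10 ✓; ∠(AG, GB) = 90.00° ✓; |AG| = 11.70 ✓; bearing(A→R) − bearing(A→G) = 94.00° ✓; |AR| = 11.70 ✓; ∠(AR, RH) = 90.00° ✓; |RH| = 21.60 ✗.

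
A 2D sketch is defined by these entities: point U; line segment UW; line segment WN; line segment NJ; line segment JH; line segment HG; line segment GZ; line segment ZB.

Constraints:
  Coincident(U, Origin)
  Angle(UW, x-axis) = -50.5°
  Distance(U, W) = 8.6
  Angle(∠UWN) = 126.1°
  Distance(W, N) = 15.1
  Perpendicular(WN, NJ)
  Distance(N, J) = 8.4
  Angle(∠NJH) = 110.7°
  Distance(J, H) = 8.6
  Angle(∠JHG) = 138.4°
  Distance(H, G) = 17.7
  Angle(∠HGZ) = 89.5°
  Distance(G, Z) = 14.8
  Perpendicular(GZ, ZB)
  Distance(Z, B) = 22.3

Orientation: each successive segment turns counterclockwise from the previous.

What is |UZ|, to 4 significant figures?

15.63

U is at the origin; UW runs at -50.5° with length 8.6, so W = (5.470, -6.636). ∠UWN = 126.1° gives WN at 3.400° from the x-axis; with |WN| = 15.1, N = (20.54, -5.740). WN is perpendicular to NJ, so NJ runs at 93.40°; with |NJ| = 8.4, J = (20.05, 2.645). ∠NJH = 110.7° gives JH at 162.7° from the x-axis; with |JH| = 8.6, H = (11.83, 5.202). ∠JHG = 138.4° gives HG at -155.7° from the x-axis; with |HG| = 17.7, G = (-4.297, -2.082). ∠HGZ = 89.5° gives GZ at -65.20° from the x-axis; with |GZ| = 14.8, Z = (1.911, -15.52). Then |UZ| = |Z − U| = 15.63.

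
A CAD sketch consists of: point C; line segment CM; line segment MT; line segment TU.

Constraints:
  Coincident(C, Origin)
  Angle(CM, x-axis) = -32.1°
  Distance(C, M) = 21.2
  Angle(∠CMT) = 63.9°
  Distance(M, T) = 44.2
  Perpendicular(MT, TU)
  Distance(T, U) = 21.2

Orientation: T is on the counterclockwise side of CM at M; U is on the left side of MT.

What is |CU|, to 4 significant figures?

34.94

C is at the origin; CM runs at -32.1° with length 21.2, so M = 21.2·(cos -32.1°, sin -32.1°) = (17.96, -11.27). ∠CMT = 63.9°, so MT runs at -32.1° + (180° − 63.9°) = 84.00° from the x-axis; with |MT| = 44.2, T = M + 44.2·(cos 84.00°, sin 84.00°) = (22.58, 32.69). MT is perpendicular to TU; with |TU| = 21.2 on the left of MT, U = T + 21.2·(-0.9945, 0.1045) = (1.495, 34.91). Then |CU| = |U − C| = 34.94.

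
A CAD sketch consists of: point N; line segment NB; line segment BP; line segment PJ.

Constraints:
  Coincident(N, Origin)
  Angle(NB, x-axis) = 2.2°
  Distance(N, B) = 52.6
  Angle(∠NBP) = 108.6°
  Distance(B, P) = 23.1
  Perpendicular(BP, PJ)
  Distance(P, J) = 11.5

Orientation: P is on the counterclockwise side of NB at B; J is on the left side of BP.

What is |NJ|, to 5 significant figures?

55.327

N is at the origin; NB runs at 2.2° with length 52.6, so B = 52.6·(cos 2.2°, sin 2.2°) = (52.561, 2.0192). ∠NBP = 108.6°, so BP runs at 2.2° + (180° − 108.6°) = 73.600° from the x-axis; with |BP| = 23.1, P = B + 23.1·(cos 73.600°, sin 73.600°) = (59.083, 24.179). BP ⟂ PJ; with |PJ| = 11.5 on the left of BP, J = P + 11.5·(-0.95931, 0.28234) = (48.051, 27.426). Then |NJ| = |J − N| = 55.327.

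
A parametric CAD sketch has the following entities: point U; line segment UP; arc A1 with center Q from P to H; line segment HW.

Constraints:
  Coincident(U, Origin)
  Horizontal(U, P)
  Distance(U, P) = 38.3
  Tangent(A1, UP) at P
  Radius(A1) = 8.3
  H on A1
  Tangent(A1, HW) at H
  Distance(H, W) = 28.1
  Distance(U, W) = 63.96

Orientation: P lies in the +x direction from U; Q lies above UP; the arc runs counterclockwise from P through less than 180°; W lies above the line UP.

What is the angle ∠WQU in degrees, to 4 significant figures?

137.6°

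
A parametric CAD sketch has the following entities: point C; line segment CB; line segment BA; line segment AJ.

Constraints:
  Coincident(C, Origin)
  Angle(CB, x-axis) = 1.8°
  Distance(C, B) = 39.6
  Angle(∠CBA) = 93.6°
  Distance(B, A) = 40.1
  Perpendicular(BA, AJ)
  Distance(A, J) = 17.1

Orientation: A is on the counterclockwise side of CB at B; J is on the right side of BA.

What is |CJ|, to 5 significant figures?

70.849

C is at the origin; CB runs at 1.8° with length 39.6, so B = 39.6·(cos 1.8°, sin 1.8°) = (39.580, 1.2439). ∠CBA = 93.6°, so BA runs at 1.8° + (180° − 93.6°) = 88.200° from the x-axis; with |BA| = 40.1, A = B + 40.1·(cos 88.200°, sin 88.200°) = (40.840, 41.324). BA ⟂ AJ; with |AJ| = 17.1 on the right of BA, J = A + 17.1·(0.99951, -0.031411) = (57.932, 40.787). Then |CJ| = |J − C| = 70.849.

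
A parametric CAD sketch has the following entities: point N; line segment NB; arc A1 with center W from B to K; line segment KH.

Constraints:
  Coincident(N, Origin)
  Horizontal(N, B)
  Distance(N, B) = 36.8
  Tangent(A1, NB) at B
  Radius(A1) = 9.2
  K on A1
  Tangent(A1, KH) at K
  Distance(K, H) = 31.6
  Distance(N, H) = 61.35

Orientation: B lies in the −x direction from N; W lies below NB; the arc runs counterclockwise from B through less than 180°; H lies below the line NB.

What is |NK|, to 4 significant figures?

46.92

Checks: N.y = 0.00, B.y = 0.00 ✓; |WK| = 9.200 ✓; ∠(WK, KH) = 90.00° ✓; |KH| = 31.60 ✓; |NH| = 61.35 ✓.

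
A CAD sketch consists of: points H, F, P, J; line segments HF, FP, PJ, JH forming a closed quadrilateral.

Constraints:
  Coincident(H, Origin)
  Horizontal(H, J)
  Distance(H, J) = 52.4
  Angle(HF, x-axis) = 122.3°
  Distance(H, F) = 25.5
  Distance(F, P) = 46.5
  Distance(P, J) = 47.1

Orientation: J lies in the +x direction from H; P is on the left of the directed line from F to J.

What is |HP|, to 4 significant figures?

49.84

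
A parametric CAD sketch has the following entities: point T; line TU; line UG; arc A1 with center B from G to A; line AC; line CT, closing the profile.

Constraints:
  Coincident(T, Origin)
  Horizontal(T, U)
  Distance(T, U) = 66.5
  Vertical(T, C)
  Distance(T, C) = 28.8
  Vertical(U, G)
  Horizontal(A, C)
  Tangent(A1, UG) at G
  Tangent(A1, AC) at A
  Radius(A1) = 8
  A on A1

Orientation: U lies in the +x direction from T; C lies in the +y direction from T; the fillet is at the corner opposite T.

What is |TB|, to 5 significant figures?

62.088

T is at the origin; TU is horizontal with |TU| = 66.5 and U on the +x side, so U = (66.500, 0.0000). TC is vertical with |TC| = 28.8 and C on the +y side, so C = (0.0000, 28.800). The virtual corner opposite T is at (66.500, 28.800). A1 meets UG tangentially, so BG is at right angles to UG and A1 meets AC tangentially, so BA is at right angles to AC, with radius 8.0, so the center B sits 8.0 in from both sides at B = (58.500, 20.800). Then |TB| = |B − T| = 62.088.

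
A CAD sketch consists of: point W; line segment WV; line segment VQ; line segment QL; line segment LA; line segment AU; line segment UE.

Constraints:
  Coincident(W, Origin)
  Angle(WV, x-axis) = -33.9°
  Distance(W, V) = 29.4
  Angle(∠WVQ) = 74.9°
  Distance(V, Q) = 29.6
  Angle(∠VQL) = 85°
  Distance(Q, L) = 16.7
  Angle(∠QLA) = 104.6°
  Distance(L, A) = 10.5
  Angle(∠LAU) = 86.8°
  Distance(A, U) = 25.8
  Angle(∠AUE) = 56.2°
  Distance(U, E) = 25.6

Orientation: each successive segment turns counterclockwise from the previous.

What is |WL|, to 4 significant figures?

23.62

∠WVQ = 74.9° gives VQ at 71.20° from the x-axis; with |VQ| = 29.6, Q = (33.94, 11.62). ∠VQL = 85.0° gives QL at 166.2° from the x-axis; with |QL| = 16.7, L = (17.72, 15.61). Then |WL| = |L − W| = 23.62.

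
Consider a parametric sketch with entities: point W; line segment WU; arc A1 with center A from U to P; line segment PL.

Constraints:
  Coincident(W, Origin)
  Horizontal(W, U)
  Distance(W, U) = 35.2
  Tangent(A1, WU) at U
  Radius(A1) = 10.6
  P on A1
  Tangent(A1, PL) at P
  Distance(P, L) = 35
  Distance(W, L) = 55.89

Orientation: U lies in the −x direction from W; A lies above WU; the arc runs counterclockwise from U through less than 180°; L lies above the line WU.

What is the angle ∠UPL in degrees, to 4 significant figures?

130.3°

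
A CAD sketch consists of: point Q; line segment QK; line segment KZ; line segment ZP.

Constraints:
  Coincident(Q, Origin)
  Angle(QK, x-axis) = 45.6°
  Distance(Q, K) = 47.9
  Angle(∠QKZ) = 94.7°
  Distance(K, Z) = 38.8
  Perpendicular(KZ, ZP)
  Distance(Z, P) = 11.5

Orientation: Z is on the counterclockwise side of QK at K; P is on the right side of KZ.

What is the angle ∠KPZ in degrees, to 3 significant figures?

73.5°

Q is at the origin; QK runs at 45.6° with length 47.9, so K = 47.9·(cos 45.6°, sin 45.6°) = (33.5, 34.2). ∠QKZ = 94.7°, so KZ runs at 45.6° + (180° − 94.7°) = 131° from the x-axis; with |KZ| = 38.8, Z = K + 38.8·(cos 131°, sin 131°) = (8.11, 63.6). The perpendicularity gives ZP at right angles to KZ; with |ZP| = 11.5 on the right of KZ, P = Z + 11.5·(0.756, 0.655) = (16.8, 71.1). Then cos ∠KPZ = PK·PZ / (|PK||PZ|), giving 73.5°.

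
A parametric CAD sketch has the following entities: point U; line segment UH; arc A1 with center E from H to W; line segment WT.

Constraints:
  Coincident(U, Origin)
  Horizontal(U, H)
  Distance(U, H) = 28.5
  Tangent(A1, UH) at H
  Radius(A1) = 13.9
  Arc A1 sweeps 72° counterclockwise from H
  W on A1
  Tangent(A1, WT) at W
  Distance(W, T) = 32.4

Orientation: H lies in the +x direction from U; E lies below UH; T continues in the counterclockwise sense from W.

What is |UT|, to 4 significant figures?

40.76

U is at the origin; UH is horizontal with |UH| = 28.5 and H on the +x side, so H = (28.50, 0.000). Tangency of A1 to UH means the radius EH is perpendicular to UH, so E = H + (0, -13.9) = (28.50, -13.90). On A1, H sits at bearing 90° from E; a 72° counterclockwise sweep puts W at bearing 162°, so W = E + 13.9·(cos 162°, sin 162°) = (15.28, -9.605). Tangency of A1 to WT means the radius EW is perpendicular to WT, so WT runs along (−sin 162°, cos 162°); with |WT| = 32.4, T = (5.268, -40.42). Then |UT| = |T − U| = 40.76.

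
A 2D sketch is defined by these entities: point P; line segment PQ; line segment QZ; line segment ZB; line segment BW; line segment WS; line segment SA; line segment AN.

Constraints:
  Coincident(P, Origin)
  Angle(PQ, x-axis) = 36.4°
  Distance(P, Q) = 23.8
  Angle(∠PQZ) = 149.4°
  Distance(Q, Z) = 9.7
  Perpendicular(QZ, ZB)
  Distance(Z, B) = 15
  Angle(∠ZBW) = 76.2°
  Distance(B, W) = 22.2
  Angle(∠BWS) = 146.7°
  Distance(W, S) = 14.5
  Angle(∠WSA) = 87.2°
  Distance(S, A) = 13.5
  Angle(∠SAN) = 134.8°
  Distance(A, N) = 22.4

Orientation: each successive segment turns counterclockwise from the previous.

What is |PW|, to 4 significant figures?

8.957

P is at the origin; PQ runs at 36.4° with length 23.8, so Q = (19.16, 14.12). ∠PQZ = 149.4° gives QZ at 67.00° from the x-axis; with |QZ| = 9.7, Z = (22.95, 23.05). QZ ⟂ ZB, so ZB runs at 157.0°; with |ZB| = 15.0, B = (9.139, 28.91). ∠ZBW = 76.2° gives BW at -99.20° from the x-axis; with |BW| = 22.2, W = (5.590, 6.999). Then |PW| = |W − P| = 8.957.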